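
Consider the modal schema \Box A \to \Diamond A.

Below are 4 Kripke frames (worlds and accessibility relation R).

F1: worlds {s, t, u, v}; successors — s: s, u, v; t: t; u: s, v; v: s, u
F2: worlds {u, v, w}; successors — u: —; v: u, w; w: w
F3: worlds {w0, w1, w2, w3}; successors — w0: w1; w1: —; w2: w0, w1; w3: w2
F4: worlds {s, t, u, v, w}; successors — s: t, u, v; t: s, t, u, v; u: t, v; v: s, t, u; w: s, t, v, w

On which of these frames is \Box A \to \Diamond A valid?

F1, F4

The schema corresponds to seriality: \forall x \exists y Rxy.
F1: holds.
F2: fails — world u has no successor.
F3: fails — world w1 has no successor.
F4: holds.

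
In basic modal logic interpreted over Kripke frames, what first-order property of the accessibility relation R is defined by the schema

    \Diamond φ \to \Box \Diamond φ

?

the Euclidean property

Suppose ◇φ→□◇φ is valid. Take Rxy, Rxz and set V(φ)={y}. Then ◇φ at x, so □◇φ at x, so ◇φ at z, so some w with Rzw has φ; w=y, i.e. Rzy. By symmetry of the argument, Ryz.
The converse is a direct semantic check.
Frame condition: \forall x \forall y \forall z (Rxy \wedge Rxz \to Ryz).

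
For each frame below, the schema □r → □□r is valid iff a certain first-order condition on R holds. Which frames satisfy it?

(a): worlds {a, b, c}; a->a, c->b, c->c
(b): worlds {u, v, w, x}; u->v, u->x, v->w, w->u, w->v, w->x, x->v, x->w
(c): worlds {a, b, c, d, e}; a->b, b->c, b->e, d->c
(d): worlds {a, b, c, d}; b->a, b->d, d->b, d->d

(a)

Frame correspondent (Sahlqvist): ∀x ∀y ∀z (Rxy ∧ Ryz → Rxz) — i.e. transitivity.
(a): holds.
(b): fails — Ruv and Rvw but not Ruw.
(c): fails — Rab and Rbc but not Rac.
(d): fails — Rdb and Rba but not Rda.
Valid on: (a).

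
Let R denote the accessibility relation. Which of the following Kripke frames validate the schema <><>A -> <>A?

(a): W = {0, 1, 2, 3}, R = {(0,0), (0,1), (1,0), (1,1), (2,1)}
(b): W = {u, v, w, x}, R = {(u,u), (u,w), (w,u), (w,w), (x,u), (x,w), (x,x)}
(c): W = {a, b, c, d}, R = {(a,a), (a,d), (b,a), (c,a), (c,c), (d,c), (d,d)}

The schema corresponds to a generalized confluence (Geach) condition: forall x forall y (x R^2 y -> exists w (y = w & xRw)).
(a): fails — 2R²0 but no w with 0=w and 2Rw.
(b): holds.
(c): fails — aR²c but no w with c=w and aRw.

(b)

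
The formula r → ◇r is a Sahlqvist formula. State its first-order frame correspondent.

Replacing r by ¬r and contraposing gives the equivalent schema □r → r.
Suppose □r→r is valid. At any x set V(r)={w : Rxw}. Then □r holds at x, so r holds at x, i.e. Rxx.
Conversely, any frame satisfying ∀x Rxx validates the schema.
So the correspondent is reflexivity.

Reflexivity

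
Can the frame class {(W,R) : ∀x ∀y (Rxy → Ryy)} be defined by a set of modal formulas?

Yes — defined by □(□q → q)

This is a Sahlqvist condition; the T□ axiom □(□q → q) defines it.
Suppose □(□q→q) is valid. Take Rxy and set V(q)={w : Ryw}. Then at y, □q holds; since □(□q→q) at x, □q→q at y, so q at y, i.e. Ryy.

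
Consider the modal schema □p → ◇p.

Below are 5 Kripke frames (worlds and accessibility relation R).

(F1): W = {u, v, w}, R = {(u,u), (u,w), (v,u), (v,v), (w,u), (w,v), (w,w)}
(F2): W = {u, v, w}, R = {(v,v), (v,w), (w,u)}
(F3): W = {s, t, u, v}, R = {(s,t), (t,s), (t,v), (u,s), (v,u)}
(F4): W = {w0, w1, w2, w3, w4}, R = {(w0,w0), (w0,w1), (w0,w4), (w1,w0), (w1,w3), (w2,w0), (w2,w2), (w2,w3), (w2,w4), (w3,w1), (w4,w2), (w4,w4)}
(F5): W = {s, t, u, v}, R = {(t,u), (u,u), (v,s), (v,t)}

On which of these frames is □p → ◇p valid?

This is the axiom for seriality; its first-order frame correspondent is ∀x ∃y Rxy.
(F1): satisfies the condition.
(F2): fails — world u has no successor.
(F3): satisfies the condition.
(F4): satisfies the condition.
(F5): fails — world s has no successor.

(F1), (F3), (F4)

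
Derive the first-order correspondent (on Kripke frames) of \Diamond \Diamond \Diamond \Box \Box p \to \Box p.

This is a Sahlqvist (Geach-type) schema ◇^3□^2p → □^1◇^0p.
Minimal-valuation argument: fix x; take any y with xR^3y and any z with xR^1z. Set V(p) to the set of worlds R-reachable from y in exactly 2 steps. Then □^2p holds at y, so the antecedent holds at x; validity forces ◇^0p at z, giving a w with zR^0w and yR^2w.
First-order correspondent: \forall x \forall y \forall z ((x R^3 y \wedge xRz) \to \exists w (y R^2 w \wedge z = w)).

\forall x \forall y \forall z ((x R^3 y \wedge xRz) \to \exists w (y R^2 w \wedge z = w))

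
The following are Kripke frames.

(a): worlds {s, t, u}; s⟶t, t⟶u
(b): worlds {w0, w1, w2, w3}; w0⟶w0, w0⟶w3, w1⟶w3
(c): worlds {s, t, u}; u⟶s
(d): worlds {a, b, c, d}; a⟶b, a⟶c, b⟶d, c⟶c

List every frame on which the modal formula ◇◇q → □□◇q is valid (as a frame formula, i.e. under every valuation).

Frame correspondent (Sahlqvist): ∀x ∀y ∀z ((xR²y ∧ xR²z) → ∃w (y = w ∧ zRw)) — i.e. a generalized confluence (Geach) condition.
(a): fails — sR²u, sR²u but no w with u=w and uRw.
(b): fails — w0R²w0, w0R²w3 but no w with w0=w and w3Rw.
(c): condition met.
(d): fails — aR²c, aR²d but no w with c=w and dRw.

(c)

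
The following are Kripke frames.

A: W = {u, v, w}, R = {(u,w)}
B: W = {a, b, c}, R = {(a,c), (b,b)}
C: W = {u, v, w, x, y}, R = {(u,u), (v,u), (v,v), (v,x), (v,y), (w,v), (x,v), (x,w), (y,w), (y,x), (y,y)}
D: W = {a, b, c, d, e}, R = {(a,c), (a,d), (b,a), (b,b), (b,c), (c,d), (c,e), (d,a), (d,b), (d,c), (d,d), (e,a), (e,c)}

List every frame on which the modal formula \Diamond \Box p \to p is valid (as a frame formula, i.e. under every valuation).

none

The schema corresponds to symmetry: \forall x \forall y (Rxy \to Ryx).
A: fails — Ruw but not Rwu.
B: fails — Rac but not Rca.
C: fails — Rxw but not Rwx.
D: fails — Rbc but not Rcb.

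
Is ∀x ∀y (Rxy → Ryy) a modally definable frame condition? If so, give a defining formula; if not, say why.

This is a Sahlqvist condition; the T□ axiom □(□r → r) defines it.

Yes — defined by □(□r → r)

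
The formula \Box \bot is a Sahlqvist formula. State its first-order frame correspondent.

emptiness of R: \forall x \forall y \neg Rxy

□⊥ is valid iff no world has any successor (otherwise □⊥ fails at any world with one).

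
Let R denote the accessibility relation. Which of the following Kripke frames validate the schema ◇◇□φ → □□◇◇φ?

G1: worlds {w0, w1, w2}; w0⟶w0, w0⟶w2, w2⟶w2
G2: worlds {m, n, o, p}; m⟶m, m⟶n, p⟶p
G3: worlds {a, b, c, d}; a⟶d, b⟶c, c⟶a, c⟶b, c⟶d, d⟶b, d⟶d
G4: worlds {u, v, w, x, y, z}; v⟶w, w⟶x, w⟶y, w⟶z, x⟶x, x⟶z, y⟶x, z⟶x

G1, G4

This is the axiom for a generalized confluence (Geach) condition; its first-order frame correspondent is ∀x ∀y ∀z ((xR²y ∧ xR²z) → ∃w (yRw ∧ zR²w)).
G1: condition met.
G2: fails — mR²m, mR²n but no w with mRw and nR²w.
G3: fails — aR²b, aR²b but no w with bRw and bR²w.
G4: condition met.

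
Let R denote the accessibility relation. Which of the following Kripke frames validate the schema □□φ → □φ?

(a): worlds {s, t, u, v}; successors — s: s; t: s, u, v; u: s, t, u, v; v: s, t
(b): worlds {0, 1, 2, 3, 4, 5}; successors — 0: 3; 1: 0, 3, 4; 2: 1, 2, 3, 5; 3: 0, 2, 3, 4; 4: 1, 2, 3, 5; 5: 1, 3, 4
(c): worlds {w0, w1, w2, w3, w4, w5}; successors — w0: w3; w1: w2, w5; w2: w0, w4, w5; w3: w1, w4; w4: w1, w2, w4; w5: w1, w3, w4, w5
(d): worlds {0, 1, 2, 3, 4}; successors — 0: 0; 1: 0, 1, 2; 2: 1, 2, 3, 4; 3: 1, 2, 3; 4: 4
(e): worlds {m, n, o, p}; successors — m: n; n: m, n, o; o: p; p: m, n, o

This is the axiom for density; its first-order frame correspondent is ∀x ∀y (Rxy → ∃z (Rxz ∧ Rzy)).
(a): fails — Rvt but no z with Rvz and Rzt.
(b): satisfies the condition.
(c): fails — Rw1w2 but no z with Rw1z and Rzw2.
(d): satisfies the condition.
(e): fails — Rop but no z with Roz and Rzp.
Valid on: (b), (d).

(b), (d)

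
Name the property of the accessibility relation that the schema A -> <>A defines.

Reflexivity

Replacing A by ¬A and contraposing gives the equivalent schema □A → A.
Suppose □A→A is valid. At any x set V(A)={w : Rxw}. Then □A holds at x, so A holds at x, i.e. Rxx.
Conversely, any frame satisfying forall x Rxx validates the schema.
So the correspondent is reflexivity.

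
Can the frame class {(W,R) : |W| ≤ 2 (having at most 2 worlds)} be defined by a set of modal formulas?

If a class were modally definable it would be closed under disjoint unions (Goldblatt–Thomason).
Any modal formula valid on each of 3 disjoint one-world frames is valid on their disjoint union (validity is preserved under disjoint unions). Each one-world frame has |W|=1≤2, but the union has |W|=3.
Hence having at most 2 worlds is not modally definable.

No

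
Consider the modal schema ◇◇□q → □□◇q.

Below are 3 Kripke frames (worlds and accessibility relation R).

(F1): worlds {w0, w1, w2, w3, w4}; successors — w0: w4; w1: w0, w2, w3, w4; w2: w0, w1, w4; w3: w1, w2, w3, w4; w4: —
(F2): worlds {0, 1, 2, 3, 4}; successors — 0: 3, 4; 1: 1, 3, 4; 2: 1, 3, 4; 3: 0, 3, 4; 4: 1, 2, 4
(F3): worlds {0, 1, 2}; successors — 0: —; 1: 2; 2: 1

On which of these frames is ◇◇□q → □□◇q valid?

(F2), (F3)

This is the axiom for a generalized confluence (Geach) condition; its first-order frame correspondent is ∀x ∀y ∀z ((xR²y ∧ xR²z) → ∃w (yRw ∧ zRw)).
(F1): fails — w1R²w0, w1R²w4 but no w with w0Rw and w4Rw.
(F2): ✓.
(F3): ✓.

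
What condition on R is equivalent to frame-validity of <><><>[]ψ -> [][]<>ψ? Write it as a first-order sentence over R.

This is a Sahlqvist (Geach-type) schema ◇^3□^1ψ → □^2◇^1ψ.
First-order correspondent: forall x forall y forall z ((x R^3 y & x R^2 z) -> exists w (yRw & zRw)).

forall x forall y forall z ((x R^3 y & x R^2 z) -> exists w (yRw & zRw))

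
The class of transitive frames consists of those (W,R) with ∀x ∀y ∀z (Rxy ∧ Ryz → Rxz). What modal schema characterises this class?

This is transitivity; the standard corresponding axiom is 4: □q → □□q.
Suppose □q→□□q is valid. Take Rxy, Ryz and set V(q)={w : Rxw}. Then □q at x, so □□q at x, so □q at y, so q at z, i.e. Rxz.

□q → □□q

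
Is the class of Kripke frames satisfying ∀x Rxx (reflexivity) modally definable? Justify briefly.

Yes, by □r → r

Yes: it is reflexivity, defined by the T schema □r → r.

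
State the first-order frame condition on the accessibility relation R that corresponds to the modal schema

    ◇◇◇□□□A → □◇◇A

This is a Sahlqvist (Geach-type) schema ◇^3□^3A → □^1◇^2A.
Minimal-valuation argument: fix x; take any y with xR^3y and any z with xR^1z. Set V(A) to the set of worlds R-reachable from y in exactly 3 steps. Then □^3A holds at y, so the antecedent holds at x; validity forces ◇^2A at z, giving a w with zR^2w and yR^3w.
First-order correspondent: ∀x ∀y ∀z ((xR³y ∧ xRz) → ∃w (yR³w ∧ zR²w)).

∀x ∀y ∀z ((xR³y ∧ xRz) → ∃w (yR³w ∧ zR²w))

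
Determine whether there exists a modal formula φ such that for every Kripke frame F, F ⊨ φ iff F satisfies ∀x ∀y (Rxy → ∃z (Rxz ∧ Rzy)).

This is a Sahlqvist condition; the C4 axiom □□p → □p defines it.
Suppose □□p→□p is valid. Take Rxy and set V(p)={w : xR²w}. Then □□p at x, so □p at x, so p at y, i.e. ∃z(Rxz∧Rzy).

Definable; □□p → □p defines it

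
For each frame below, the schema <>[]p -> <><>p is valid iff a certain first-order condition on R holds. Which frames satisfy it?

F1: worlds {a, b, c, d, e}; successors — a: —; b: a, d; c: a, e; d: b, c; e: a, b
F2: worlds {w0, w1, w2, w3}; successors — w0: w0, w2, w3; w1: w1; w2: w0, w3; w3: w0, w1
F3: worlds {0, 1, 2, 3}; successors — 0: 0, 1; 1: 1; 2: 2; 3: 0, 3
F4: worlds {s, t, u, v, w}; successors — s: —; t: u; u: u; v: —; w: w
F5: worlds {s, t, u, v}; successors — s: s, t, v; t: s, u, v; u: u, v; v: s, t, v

The schema corresponds to a generalized confluence (Geach) condition: forall x forall y (xRy -> exists w (yRw & x R^2 w)).
F1: fails — bRa but no w with aRw and bR²w.
F2: ✓.
F3: ✓.
F4: ✓.
F5: ✓.

F2, F3, F4, F5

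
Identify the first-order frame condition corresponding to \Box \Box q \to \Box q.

Suppose □□q→□q is valid. Take Rxy and set V(q)={w : xR²w}. Then □□q at x, so □q at x, so q at y, i.e. ∃z(Rxz∧Rzy).

density: \forall x \forall y (Rxy \to \exists z (Rxz \wedge Rzy))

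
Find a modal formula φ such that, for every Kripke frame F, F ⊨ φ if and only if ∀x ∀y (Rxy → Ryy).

This is shift-reflexivity; the standard corresponding axiom is T□: □(□ψ → ψ).
Suppose □(□ψ→ψ) is valid. Take Rxy and set V(ψ)={w : Ryw}. Then at y, □ψ holds; since □(□ψ→ψ) at x, □ψ→ψ at y, so ψ at y, i.e. Ryy.

□(□ψ → ψ)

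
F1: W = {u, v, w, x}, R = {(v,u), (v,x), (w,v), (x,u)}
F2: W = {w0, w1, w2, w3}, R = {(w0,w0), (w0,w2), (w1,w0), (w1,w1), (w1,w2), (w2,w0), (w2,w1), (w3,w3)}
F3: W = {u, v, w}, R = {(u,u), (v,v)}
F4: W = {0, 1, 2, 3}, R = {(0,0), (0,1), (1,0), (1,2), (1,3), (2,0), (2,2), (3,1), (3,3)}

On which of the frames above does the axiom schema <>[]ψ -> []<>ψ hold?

This is the axiom for convergence; its first-order frame correspondent is forall x forall y forall z (Rxy & Rxz -> exists w (Ryw & Rzw)).
F1: fails — Rvu and Rvu but u and u have no common successor.
F2: holds.
F3: holds.
F4: fails — R12 and R13 but 2 and 3 have no common successor.

F2, F3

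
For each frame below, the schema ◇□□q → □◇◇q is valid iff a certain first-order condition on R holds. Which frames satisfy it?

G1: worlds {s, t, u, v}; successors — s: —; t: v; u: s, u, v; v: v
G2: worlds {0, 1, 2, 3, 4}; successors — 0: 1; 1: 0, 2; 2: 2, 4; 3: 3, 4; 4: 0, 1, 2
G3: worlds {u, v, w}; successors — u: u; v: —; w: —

G2, G3

The schema corresponds to a generalized confluence (Geach) condition: ∀x ∀y ∀z ((xRy ∧ xRz) → ∃w (yR²w ∧ zR²w)).
G1: fails — uRs, uRs but no w with sR²w and sR²w.
G2: ✓.
G3: ✓.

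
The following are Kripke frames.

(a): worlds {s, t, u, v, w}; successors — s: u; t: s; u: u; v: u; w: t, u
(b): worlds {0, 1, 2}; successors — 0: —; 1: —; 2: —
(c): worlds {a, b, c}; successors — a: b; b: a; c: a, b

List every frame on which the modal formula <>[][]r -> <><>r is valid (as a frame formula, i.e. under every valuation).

Frame correspondent (Sahlqvist): forall x forall y (xRy -> exists w (y R^2 w & x R^2 w)) — i.e. a generalized confluence (Geach) condition.
(a): ✓.
(b): ✓.
(c): fails — aRb but no w with bR²w and aR²w.
Valid on: (a), (b).

(a), (b)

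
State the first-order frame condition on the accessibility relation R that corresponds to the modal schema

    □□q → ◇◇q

This is a Sahlqvist (Geach-type) schema ◇^0□^2q → □^0◇^2q.
Minimal-valuation argument: fix x; take any y with xR^0y and any z with xR^0z. Set V(q) to the set of worlds R-reachable from y in exactly 2 steps. Then □^2q holds at y, so the antecedent holds at x; validity forces ◇^2q at z, giving a w with zR^2w and yR^2w.
First-order correspondent: ∀x ∃w (xR²w ∧ xR²w).

∀x ∃w (xR²w ∧ xR²w)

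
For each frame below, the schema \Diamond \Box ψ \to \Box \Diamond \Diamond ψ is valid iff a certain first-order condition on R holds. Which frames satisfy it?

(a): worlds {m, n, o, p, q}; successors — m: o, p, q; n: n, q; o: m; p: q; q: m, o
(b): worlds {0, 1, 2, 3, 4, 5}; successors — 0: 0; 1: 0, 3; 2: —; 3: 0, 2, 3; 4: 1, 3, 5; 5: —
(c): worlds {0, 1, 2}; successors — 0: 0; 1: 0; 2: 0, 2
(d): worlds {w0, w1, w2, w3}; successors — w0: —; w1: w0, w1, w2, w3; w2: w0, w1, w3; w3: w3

(c)

The schema corresponds to a generalized confluence (Geach) condition: \forall x \forall y \forall z ((xRy \wedge xRz) \to \exists w (yRw \wedge z R^2 w)).
(a): fails — mRo, mRo but no w with oRw and oR²w.
(b): fails — 3R0, 3R2 but no w with 0Rw and 2R²w.
(c): condition met.
(d): fails — w1Rw0, w1Rw0 but no w with w0Rw and w0R²w.
Valid on: (c).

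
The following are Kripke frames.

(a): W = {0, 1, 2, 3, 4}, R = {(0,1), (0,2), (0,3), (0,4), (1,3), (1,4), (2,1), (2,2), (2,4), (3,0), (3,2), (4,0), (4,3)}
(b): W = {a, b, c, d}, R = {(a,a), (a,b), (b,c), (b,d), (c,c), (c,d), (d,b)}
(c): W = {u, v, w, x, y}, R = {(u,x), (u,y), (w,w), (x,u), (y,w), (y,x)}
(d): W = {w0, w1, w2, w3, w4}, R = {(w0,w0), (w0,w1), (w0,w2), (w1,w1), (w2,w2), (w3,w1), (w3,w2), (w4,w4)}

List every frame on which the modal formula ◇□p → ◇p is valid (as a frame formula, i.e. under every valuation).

(d)

This is the axiom for a generalized confluence (Geach) condition; its first-order frame correspondent is ∀x ∀y (xRy → ∃w (yRw ∧ xRw)).
(a): fails — 1R3 but no w with 3Rw and 1Rw.
(b): fails — aRb but no w with bRw and aRw.
(c): fails — uRx but no t with xRt and uRt.
(d): holds.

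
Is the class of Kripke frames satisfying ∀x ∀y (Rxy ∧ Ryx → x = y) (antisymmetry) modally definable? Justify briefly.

No — not modally definable

Modal frame validity is preserved under surjective bounded morphisms.
The 8-cycle (worlds 0,1,2,3,4,5,6,7 with 0→1→2→3→4→5→6→7→0) is antisymmetric. Sending even-indexed worlds to s and odd-indexed worlds to t is a surjective bounded morphism onto the two-world frame with s↔t, which is not antisymmetric.
So the class is not modally definable.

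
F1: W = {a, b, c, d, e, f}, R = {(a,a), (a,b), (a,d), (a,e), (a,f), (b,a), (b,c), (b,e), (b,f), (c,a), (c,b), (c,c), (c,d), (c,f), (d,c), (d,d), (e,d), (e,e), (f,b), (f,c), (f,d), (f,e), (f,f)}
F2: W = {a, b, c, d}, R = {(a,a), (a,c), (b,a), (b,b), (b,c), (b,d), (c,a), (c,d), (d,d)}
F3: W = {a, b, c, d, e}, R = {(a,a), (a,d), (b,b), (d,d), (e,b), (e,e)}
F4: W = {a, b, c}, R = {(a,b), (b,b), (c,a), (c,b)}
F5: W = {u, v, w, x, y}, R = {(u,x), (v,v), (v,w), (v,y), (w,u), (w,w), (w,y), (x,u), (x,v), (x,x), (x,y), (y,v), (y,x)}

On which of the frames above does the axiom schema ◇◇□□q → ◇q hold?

F1, F3, F4, F5

Frame correspondent (Sahlqvist): ∀x ∀y (xR²y → ∃w (yR²w ∧ xRw)) — i.e. a generalized confluence (Geach) condition.
F1: ✓.
F2: fails — aR²d but no w with dR²w and aRw.
F3: ✓.
F4: ✓.
F5: ✓.
Valid on: F1, F3, F4, F5.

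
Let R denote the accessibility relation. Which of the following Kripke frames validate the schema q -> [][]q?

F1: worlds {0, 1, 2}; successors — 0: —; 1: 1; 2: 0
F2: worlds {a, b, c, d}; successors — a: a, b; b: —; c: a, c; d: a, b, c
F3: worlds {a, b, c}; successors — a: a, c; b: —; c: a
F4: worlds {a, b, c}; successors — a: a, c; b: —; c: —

The schema corresponds to a generalized confluence (Geach) condition: forall x forall z (x R^2 z -> exists w (x = w & z = w)).
F1: holds.
F2: fails — aR²b but a ≠ b.
F3: fails — aR²c but a ≠ c.
F4: fails — aR²c but a ≠ c.
Valid on: F1.

F1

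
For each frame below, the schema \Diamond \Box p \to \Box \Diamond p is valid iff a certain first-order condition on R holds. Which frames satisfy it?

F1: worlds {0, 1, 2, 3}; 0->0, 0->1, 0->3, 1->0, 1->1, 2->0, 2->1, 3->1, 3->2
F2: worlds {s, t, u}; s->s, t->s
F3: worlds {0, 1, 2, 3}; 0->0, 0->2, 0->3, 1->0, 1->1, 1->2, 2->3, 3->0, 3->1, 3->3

F1, F2

The schema corresponds to convergence: \forall x \forall y \forall z (Rxy \wedge Rxz \to \exists w (Ryw \wedge Rzw)).
F1: satisfies the condition.
F2: satisfies the condition.
F3: fails — R12 and R11 but 2 and 1 have no common successor.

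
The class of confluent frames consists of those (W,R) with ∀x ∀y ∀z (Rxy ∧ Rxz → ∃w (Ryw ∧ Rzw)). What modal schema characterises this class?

◇□q → □◇q

The condition is convergence. The .2 schema ◇□q → □◇q defines it.
Suppose ◇□q→□◇q is valid. Take Rxy, Rxz and set V(q)={w : Ryw}. Then □q at y so ◇□q at x, so □◇q at x, so ◇q at z, giving w with Rzw and Ryw.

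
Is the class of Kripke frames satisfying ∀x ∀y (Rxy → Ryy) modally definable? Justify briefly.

Yes: it is shift-reflexivity, defined by the T□ schema □(□p → p).
Suppose □(□p→p) is valid. Take Rxy and set V(p)={w : Ryw}. Then at y, □p holds; since □(□p→p) at x, □p→p at y, so p at y, i.e. Ryy.

Definable; □(□p → p) defines it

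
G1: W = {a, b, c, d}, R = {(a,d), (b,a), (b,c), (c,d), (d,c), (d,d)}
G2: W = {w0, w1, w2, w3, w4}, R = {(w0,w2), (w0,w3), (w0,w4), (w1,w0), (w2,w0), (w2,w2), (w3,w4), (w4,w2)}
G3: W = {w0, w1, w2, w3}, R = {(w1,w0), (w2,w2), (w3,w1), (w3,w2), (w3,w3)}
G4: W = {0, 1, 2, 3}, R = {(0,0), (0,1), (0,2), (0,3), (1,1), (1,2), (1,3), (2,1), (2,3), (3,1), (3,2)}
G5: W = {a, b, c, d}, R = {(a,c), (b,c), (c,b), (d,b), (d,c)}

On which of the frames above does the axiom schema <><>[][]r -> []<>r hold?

This is the axiom for a generalized confluence (Geach) condition; its first-order frame correspondent is forall x forall y forall z ((x R^2 y & xRz) -> exists w (y R^2 w & zRw)).
G1: ✓.
G2: fails — w0R²w4, w0Rw3 but no w with w4R²w and w3Rw.
G3: fails — w3R²w0, w3Rw1 but no w with w0R²w and w1Rw.
G4: ✓.
G5: fails — dR²b, dRb but no w with bR²w and bRw.
Valid on: G1, G4.

G1, G4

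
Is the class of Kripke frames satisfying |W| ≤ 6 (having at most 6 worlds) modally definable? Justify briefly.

Modal frame validity is preserved under disjoint unions.
Any modal formula valid on each of 7 disjoint one-world frames is valid on their disjoint union (validity is preserved under disjoint unions). Each one-world frame has |W|=1≤6, but the union has |W|=7.
So no modal formula (or set of formulas) defines exactly the |W|≤6 frames.

Not modally definable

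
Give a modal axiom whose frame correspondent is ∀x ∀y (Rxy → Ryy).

This is shift-reflexivity; the standard corresponding axiom is T□: □(□ψ → ψ).
Suppose □(□ψ→ψ) is valid. Take Rxy and set V(ψ)={w : Ryw}. Then at y, □ψ holds; since □(□ψ→ψ) at x, □ψ→ψ at y, so ψ at y, i.e. Ryy.

□(□ψ → ψ)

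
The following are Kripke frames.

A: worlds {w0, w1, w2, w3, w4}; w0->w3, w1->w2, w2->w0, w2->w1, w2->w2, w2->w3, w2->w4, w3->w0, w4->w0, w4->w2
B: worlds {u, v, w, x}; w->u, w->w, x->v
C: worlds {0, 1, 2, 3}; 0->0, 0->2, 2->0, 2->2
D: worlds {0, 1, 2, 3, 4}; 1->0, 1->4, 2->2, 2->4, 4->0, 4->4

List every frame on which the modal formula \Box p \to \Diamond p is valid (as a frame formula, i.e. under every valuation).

The schema corresponds to seriality: \forall x \exists y Rxy.
A: condition met.
B: fails — world u has no successor.
C: fails — world 1 has no successor.
D: fails — world 0 has no successor.
Valid on: A.

A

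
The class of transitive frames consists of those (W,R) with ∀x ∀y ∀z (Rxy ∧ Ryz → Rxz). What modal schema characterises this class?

The condition is transitivity. The 4 schema □p → □□p defines it.

□p → □□p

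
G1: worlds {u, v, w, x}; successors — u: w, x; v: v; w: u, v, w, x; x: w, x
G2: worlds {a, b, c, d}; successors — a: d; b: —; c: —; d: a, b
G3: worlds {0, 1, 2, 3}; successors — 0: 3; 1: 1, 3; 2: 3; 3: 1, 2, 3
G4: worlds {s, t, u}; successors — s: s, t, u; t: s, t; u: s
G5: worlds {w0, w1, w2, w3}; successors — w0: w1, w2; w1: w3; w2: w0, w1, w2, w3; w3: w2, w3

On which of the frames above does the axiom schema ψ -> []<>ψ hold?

The schema corresponds to symmetry: forall x forall y (Rxy -> Ryx).
G1: fails — Rux but not Rxu.
G2: fails — Rdb but not Rbd.
G3: fails — R03 but not R30.
G4: condition met.
G5: fails — Rw1w3 but not Rw3w1.

G4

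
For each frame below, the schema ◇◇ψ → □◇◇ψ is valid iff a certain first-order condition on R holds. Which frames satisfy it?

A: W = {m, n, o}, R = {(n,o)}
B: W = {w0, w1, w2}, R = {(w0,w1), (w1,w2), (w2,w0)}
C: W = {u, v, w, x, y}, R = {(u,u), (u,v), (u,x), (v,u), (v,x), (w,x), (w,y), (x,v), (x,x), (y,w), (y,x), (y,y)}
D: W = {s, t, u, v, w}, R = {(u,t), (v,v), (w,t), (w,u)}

Frame correspondent (Sahlqvist): ∀x ∀y ∀z ((xR²y ∧ xRz) → ∃w (y = w ∧ zR²w)) — i.e. a generalized confluence (Geach) condition.
A: holds.
B: fails — w0R²w2, w0Rw1 but no w with w2=w and w1R²w.
C: fails — wR²w, wRx but no t with w=t and xR²t.
D: fails — wR²t, wRt but no w* with t=w* and tR²w*.
Valid on: A.

A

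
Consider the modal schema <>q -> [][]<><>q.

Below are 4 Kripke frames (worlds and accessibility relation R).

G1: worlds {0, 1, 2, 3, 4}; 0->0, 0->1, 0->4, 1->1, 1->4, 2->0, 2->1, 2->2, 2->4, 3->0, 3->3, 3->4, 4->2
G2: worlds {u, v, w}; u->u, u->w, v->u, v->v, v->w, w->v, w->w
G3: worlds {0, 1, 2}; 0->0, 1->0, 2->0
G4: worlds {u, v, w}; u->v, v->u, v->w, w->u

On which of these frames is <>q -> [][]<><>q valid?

Frame correspondent (Sahlqvist): forall x forall y forall z ((xRy & x R^2 z) -> exists w (y = w & z R^2 w)) — i.e. a generalized confluence (Geach) condition.
G1: fails — 0R0, 0R²1 but no w with 0=w and 1R²w.
G2: satisfies the condition.
G3: satisfies the condition.
G4: fails — uRv, uR²u but no t with v=t and uR²t.
Valid on: G2, G3.

G2, G3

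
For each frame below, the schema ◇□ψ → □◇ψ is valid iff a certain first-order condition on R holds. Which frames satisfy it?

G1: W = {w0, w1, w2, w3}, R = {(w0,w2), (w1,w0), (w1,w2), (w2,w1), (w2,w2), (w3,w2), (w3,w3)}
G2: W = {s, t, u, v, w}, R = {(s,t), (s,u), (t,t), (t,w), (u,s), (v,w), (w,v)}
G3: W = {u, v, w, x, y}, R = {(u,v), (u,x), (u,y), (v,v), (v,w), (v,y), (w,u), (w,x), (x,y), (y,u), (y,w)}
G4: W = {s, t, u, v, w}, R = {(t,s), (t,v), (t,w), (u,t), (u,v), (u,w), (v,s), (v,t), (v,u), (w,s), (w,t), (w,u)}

G1

Frame correspondent (Sahlqvist): ∀x ∀y ∀z (Rxy ∧ Rxz → ∃w (Ryw ∧ Rzw)) — i.e. convergence.
G1: ✓.
G2: fails — Rsu and Rst but u and t have no common successor.
G3: fails — Rux and Ruy but x and y have no common successor.
G4: fails — Rtv and Rts but v and s have no common successor.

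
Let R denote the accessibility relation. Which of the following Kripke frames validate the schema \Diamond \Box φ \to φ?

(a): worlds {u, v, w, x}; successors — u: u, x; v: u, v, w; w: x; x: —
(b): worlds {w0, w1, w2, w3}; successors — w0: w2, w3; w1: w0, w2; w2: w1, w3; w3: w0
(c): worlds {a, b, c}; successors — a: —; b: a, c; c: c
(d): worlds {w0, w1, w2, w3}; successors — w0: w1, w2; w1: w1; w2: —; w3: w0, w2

Frame correspondent (Sahlqvist): \forall x \forall y (Rxy \to Ryx) — i.e. symmetry.
(a): fails — Rwx but not Rxw.
(b): fails — Rw1w0 but not Rw0w1.
(c): fails — Rba but not Rab.
(d): fails — Rw3w2 but not Rw2w3.

none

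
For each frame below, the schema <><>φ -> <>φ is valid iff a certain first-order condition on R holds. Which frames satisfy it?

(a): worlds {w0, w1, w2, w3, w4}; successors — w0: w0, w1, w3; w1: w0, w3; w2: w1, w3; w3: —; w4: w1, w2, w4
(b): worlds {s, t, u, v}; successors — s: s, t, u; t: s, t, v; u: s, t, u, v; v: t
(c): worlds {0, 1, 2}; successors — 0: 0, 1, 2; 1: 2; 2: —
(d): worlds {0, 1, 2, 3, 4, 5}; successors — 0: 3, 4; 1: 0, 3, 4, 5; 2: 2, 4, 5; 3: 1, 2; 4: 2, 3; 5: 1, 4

(c)

Frame correspondent (Sahlqvist): forall x forall y forall z (Rxy & Ryz -> Rxz) — i.e. transitivity.
(a): fails — Rw1w0 and Rw0w1 but not Rw1w1.
(b): fails — Rvt and Rtv but not Rvv.
(c): holds.
(d): fails — R32 and R25 but not R35.
Valid on: (c).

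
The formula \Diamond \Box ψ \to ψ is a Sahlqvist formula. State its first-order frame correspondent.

symmetry: \forall x \forall y (Rxy \to Ryx)

This schema is equivalent to the B axiom ψ → □◇ψ.
It corresponds to symmetry: \forall x \forall y (Rxy \to Ryx).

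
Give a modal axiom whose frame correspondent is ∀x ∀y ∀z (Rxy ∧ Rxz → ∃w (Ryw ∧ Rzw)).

This is convergence; the standard corresponding axiom is .2: ◇□q → □◇q.
Suppose ◇□q→□◇q is valid. Take Rxy, Rxz and set V(q)={w : Ryw}. Then □q at y so ◇□q at x, so □◇q at x, so ◇q at z, giving w with Rzw and Ryw.

◇□q → □◇q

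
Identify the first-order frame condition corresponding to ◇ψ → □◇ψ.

The Euclidean property

Suppose ◇ψ→□◇ψ is valid. Take Rxy, Rxz and set V(ψ)={y}. Then ◇ψ at x, so □◇ψ at x, so ◇ψ at z, so some w with Rzw has ψ; w=y, i.e. Rzy. By symmetry of the argument, Ryz.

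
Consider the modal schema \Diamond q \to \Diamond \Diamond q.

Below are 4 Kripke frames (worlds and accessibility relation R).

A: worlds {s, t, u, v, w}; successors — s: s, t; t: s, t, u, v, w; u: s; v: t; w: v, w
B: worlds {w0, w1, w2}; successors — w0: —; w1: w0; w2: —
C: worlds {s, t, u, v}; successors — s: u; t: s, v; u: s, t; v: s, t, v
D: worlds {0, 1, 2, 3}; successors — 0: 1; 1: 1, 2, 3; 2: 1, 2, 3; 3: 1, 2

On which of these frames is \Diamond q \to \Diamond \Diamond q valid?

The schema corresponds to a generalized confluence (Geach) condition: \forall x \forall y (xRy \to \exists w (y = w \wedge x R^2 w)).
A: satisfies the condition.
B: fails — w1Rw0 but no w with w0=w and w1R²w.
C: fails — sRu but no w with u=w and sR²w.
D: satisfies the condition.
Valid on: A, D.

A, D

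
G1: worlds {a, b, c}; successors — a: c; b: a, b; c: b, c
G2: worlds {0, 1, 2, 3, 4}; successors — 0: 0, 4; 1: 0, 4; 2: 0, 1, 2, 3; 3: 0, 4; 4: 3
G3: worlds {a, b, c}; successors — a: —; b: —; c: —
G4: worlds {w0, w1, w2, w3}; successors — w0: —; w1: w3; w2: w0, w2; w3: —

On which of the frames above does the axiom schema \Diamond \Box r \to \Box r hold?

G3

The schema corresponds to the Euclidean property: \forall x \forall y \forall z (Rxy \wedge Rxz \to Ryz).
G1: fails — Rba and Rbb but not Rab.
G2: fails — R04 and R00 but not R40.
G3: holds.
G4: fails — Rw1w3 and Rw1w3 but not Rw3w3.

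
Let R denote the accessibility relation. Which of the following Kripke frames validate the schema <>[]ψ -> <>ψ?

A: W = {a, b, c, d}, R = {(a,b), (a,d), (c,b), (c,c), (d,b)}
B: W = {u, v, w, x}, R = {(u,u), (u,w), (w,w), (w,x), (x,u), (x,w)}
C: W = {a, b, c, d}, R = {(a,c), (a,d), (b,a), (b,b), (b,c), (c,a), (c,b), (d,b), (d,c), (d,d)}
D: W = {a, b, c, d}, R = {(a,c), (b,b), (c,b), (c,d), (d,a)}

Frame correspondent (Sahlqvist): forall x forall y (xRy -> exists w (yRw & xRw)) — i.e. a generalized confluence (Geach) condition.
A: fails — aRb but no w with bRw and aRw.
B: satisfies the condition.
C: fails — aRc but no w with cRw and aRw.
D: fails — aRc but no w with cRw and aRw.

B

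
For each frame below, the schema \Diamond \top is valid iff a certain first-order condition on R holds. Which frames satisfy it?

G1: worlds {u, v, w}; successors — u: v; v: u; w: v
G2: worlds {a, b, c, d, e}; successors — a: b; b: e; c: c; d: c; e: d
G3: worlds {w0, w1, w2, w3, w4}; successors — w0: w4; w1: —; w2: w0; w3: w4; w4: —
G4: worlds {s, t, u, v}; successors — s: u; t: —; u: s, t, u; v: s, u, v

This is the axiom for seriality; its first-order frame correspondent is \forall x \exists y Rxy.
G1: satisfies the condition.
G2: satisfies the condition.
G3: fails — world w1 has no successor.
G4: fails — world t has no successor.
Valid on: G1, G2.

G1, G2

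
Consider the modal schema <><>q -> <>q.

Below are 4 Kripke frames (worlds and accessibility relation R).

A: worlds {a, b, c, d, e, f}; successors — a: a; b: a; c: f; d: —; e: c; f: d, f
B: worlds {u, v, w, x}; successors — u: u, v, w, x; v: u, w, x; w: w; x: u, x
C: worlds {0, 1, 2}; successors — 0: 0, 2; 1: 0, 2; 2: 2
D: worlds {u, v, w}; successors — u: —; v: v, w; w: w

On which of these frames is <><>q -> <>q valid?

C, D

This is the axiom for a generalized confluence (Geach) condition; its first-order frame correspondent is forall x forall y (x R^2 y -> exists w (y = w & xRw)).
A: fails — cR²d but no w with d=w and cRw.
B: fails — vR²v but no t with v=t and vRt.
C: ✓.
D: ✓.
Valid on: C, D.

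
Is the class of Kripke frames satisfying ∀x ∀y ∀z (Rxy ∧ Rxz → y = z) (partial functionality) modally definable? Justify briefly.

Yes, by ◇r → □r

The condition is partial functionality. A defining modal formula is ◇r → □r.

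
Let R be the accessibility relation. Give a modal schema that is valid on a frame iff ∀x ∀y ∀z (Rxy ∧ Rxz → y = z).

◇s → □s

This is partial functionality; the standard corresponding axiom is CD: ◇s → □s.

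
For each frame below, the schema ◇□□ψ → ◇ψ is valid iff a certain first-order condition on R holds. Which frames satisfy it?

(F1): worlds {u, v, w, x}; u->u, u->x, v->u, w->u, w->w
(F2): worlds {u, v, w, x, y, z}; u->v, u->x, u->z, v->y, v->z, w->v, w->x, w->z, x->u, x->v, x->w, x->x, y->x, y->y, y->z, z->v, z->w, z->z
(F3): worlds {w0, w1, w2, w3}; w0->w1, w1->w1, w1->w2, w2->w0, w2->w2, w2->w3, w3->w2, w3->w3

(F2), (F3)

Frame correspondent (Sahlqvist): ∀x ∀y (xRy → ∃w (yR²w ∧ xRw)) — i.e. a generalized confluence (Geach) condition.
(F1): fails — uRx but no t with xR²t and uRt.
(F2): holds.
(F3): holds.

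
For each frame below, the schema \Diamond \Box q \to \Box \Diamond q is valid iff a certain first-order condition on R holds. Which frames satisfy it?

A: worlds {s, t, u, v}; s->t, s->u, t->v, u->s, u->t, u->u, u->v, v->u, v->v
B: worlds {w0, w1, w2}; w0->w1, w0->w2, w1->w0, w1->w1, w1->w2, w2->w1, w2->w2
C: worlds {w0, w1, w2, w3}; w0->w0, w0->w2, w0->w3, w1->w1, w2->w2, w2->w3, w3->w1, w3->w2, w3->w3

This is the axiom for convergence; its first-order frame correspondent is \forall x \forall y \forall z (Rxy \wedge Rxz \to \exists w (Ryw \wedge Rzw)).
A: fails — Rut and Rus but t and s have no common successor.
B: condition met.
C: fails — Rw3w1 and Rw3w2 but w1 and w2 have no common successor.

B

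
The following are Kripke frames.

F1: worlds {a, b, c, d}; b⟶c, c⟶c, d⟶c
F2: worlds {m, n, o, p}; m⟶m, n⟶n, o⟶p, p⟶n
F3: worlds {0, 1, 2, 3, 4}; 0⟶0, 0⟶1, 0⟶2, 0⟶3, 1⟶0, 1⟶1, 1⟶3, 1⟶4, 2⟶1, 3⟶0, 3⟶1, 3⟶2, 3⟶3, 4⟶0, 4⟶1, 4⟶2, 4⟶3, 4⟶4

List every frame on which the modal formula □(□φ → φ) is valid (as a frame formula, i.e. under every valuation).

F1

This is the axiom for shift-reflexivity; its first-order frame correspondent is ∀x ∀y (Rxy → Ryy).
F1: holds.
F2: fails — Rop but not Rpp.
F3: fails — R32 but not R22.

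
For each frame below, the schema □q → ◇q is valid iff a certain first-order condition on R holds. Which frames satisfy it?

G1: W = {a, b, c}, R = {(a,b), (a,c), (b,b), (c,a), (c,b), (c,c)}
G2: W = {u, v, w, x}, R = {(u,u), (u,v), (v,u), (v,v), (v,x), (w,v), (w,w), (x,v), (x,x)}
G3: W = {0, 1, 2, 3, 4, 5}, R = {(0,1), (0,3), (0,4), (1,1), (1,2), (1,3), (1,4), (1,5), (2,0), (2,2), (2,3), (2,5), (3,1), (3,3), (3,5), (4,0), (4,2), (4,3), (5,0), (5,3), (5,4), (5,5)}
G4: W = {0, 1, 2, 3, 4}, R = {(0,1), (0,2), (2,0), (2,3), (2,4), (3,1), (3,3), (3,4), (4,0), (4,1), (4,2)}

This is the axiom for seriality; its first-order frame correspondent is ∀x ∃y Rxy.
G1: satisfies the condition.
G2: satisfies the condition.
G3: satisfies the condition.
G4: fails — world 1 has no successor.

G1, G2, G3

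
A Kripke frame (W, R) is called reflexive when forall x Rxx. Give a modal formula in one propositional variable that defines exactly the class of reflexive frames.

□q → q

A defining formula is □q → q (the T axiom).
Suppose □q→q is valid. At any x set V(q)={w : Rxw}. Then □q holds at x, so q holds at x, i.e. Rxx.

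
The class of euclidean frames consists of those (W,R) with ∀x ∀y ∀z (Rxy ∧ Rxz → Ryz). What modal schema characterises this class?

◇p → □◇p

The condition is the Euclidean property. The 5 schema ◇p → □◇p defines it.
Suppose ◇p→□◇p is valid. Take Rxy, Rxz and set V(p)={y}. Then ◇p at x, so □◇p at x, so ◇p at z, so some w with Rzw has p; w=y, i.e. Rzy. By symmetry of the argument, Ryz.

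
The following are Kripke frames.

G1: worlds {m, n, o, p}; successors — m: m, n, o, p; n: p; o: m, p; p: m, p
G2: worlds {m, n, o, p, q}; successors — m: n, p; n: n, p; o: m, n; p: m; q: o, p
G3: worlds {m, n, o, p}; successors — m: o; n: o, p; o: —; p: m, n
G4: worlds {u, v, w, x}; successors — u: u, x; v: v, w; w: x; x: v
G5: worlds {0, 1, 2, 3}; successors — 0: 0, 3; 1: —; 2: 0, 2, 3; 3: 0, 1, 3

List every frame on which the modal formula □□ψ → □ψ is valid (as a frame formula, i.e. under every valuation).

G1, G5

Frame correspondent (Sahlqvist): ∀x ∀y (Rxy → ∃z (Rxz ∧ Rzy)) — i.e. density.
G1: holds.
G2: fails — Rom but no z with Roz and Rzm.
G3: fails — Rpm but no z with Rpz and Rzm.
G4: fails — Rwx but no z with Rwz and Rzx.
G5: holds.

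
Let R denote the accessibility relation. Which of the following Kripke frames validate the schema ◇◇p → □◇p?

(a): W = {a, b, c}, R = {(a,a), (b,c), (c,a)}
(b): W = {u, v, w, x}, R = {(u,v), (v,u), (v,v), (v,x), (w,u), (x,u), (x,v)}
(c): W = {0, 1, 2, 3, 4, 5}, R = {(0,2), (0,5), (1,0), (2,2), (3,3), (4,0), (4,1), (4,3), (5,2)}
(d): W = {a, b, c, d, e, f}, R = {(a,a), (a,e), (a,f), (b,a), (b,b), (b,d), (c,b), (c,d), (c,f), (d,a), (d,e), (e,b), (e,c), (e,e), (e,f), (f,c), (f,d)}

(a)

This is the axiom for a generalized confluence (Geach) condition; its first-order frame correspondent is ∀x ∀y ∀z ((xR²y ∧ xRz) → ∃w (y = w ∧ zRw)).
(a): satisfies the condition.
(b): fails — vR²u, vRu but no t with u=t and uRt.
(c): fails — 4R²0, 4R0 but no w with 0=w and 0Rw.
(d): fails — aR²a, aRe but no w with a=w and eRw.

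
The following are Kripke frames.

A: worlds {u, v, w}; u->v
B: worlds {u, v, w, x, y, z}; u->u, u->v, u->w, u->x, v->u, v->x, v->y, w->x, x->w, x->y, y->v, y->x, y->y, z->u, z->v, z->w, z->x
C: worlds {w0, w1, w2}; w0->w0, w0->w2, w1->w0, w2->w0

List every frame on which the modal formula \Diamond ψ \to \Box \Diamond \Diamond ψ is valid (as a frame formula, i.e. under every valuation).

C

The schema corresponds to a generalized confluence (Geach) condition: \forall x \forall y \forall z ((xRy \wedge xRz) \to \exists w (y = w \wedge z R^2 w)).
A: fails — uRv, uRv but no t with v=t and vR²t.
B: fails — uRu, uRw but no t with u=t and wR²t.
C: holds.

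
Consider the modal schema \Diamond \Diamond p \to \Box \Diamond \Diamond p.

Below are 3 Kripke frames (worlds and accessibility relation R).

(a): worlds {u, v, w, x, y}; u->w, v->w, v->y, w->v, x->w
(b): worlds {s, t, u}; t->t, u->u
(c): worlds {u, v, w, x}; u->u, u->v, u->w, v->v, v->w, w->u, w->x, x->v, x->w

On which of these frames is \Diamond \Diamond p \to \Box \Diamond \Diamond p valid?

(b)

Frame correspondent (Sahlqvist): \forall x \forall y \forall z ((x R^2 y \wedge xRz) \to \exists w (y = w \wedge z R^2 w)) — i.e. a generalized confluence (Geach) condition.
(a): fails — uR²v, uRw but no t with v=t and wR²t.
(b): satisfies the condition.
(c): fails — uR²x, uRw but no t with x=t and wR²t.
Valid on: (b).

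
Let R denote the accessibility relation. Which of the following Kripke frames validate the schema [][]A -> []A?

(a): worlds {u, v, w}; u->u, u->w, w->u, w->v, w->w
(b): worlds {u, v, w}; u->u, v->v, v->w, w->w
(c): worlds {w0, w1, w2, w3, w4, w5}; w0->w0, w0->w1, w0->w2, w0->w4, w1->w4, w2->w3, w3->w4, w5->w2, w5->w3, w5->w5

(a), (b)

Frame correspondent (Sahlqvist): forall x forall y (Rxy -> exists z (Rxz & Rzy)) — i.e. density.
(a): ✓.
(b): ✓.
(c): fails — Rw1w4 but no z with Rw1z and Rzw4.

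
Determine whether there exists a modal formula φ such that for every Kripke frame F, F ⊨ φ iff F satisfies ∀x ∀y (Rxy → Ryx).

The condition is symmetry. A defining modal formula is p → □◇p.
Suppose p→□◇p is valid. Take Rxy and set V(p)={x}. Then p at x, so □◇p at x, so ◇p at y, so some z with Ryz has p; z=x, i.e. Ryx.

Yes — defined by p → □◇p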